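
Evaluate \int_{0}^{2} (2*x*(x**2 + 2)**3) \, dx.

320

Let u = x**2 + 2, so du = 2*x dx. When x = 0, u = 2; when x = 2, u = 6.
The integral becomes ∫ u**3 du from 2 to 6, with antiderivative u**4/4.
Back in x: F(x) = (x**2 + 2)**4/4.
Then F(2) - F(0) = (324) - (4) = 320.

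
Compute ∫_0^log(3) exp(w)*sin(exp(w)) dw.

Let u = exp(w), so du = exp(w) dw. When w = 0, u = 1; when w = log(3), u = 3.
The integral becomes ∫ sin(u) du from 1 to 3, with antiderivative -cos(u).
Back in w: F(w) = -cos(exp(w)).
Then F(log(3)) - F(0) = (-cos(3)) - (-cos(1)) = cos(1) - cos(3).

cos(1) - cos(3)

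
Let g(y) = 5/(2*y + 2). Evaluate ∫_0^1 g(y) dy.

An antiderivative is F(y) = 5*log(2*y + 2)/2.
Then F(1) - F(0) = (log(32)) - (5*log(2)/2) = 5*log(2)/2.

5*log(2)/2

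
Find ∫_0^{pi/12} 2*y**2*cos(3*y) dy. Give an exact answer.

Integrate by parts twice (u = y^2, dv = 2*cos(3*y) dy).
An antiderivative is F(y) = 2*y**2*sin(3*y)/3 + 4*y*cos(3*y)/9 - 4*sin(3*y)/27.
Then F(pi/12) - F(0) = (sqrt(2)*(-32 + pi**2 + 8*pi)/432) - (0) = sqrt(2)*(-32 + pi**2 + 8*pi)/432.

sqrt(2)*(-32 + pi**2 + 8*pi)/432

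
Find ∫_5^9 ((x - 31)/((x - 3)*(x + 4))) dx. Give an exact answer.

-14*log(3) + 5*log(13)

Factor the denominator: x**2 + x - 12 = (x + 4)(x - 3).
Partial fractions: (x - 31)/((x - 3)*(x + 4)) = 5/(x + 4) - 4/(x - 3).
An antiderivative is F(x) = -4*log(x - 3) + 5*log(x + 4).
Then F(9) - F(5) = (-4*log(3) - 4*log(2) + 5*log(13)) - (-4*log(2) + 10*log(3)) = -14*log(3) + 5*log(13).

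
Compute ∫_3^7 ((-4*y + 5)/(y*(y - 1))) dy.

-5*log(7) + 6*log(3)

Factor the denominator: y**2 - y = y(y - 1).
Partial fractions: (-4*y + 5)/(y*(y - 1)) = -5/y + 1/(y - 1).
An antiderivative is F(y) = -5*log(y) + log(y - 1).
Then F(7) - F(3) = (-5*log(7) + log(2) + log(3)) - (-5*log(3) + log(2)) = -5*log(7) + 6*log(3).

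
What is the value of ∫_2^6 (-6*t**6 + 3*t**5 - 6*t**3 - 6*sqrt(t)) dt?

By the power rule, an antiderivative is F(t) = -6*t**7/7 + t**6/2 - 3*t**4/2 - 4*t**(3/2).
Then F(6) - F(2) = (-1529928/7 - 24*sqrt(6)) - (-712/7 - 8*sqrt(2)) = -1529216/7 - 24*sqrt(6) + 8*sqrt(2).

-1529216/7 - 24*sqrt(6) + 8*sqrt(2)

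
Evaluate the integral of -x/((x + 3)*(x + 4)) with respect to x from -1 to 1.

Factor the denominator: x**2 + 7*x + 12 = (x + 4)(x + 3).
Partial fractions: -x/((x + 3)*(x + 4)) = -4/(x + 4) + 3/(x + 3).
An antiderivative is F(x) = 3*log(x + 3) - 4*log(x + 4).
Then F(1) - F(-1) = (-4*log(5) + 6*log(2)) - (log(8/81)) = -4*log(5) + 3*log(2) + 4*log(3).

-4*log(5) + 3*log(2) + 4*log(3)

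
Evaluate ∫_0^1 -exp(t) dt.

An antiderivative is F(t) = -exp(t).
Then F(1) - F(0) = (-E) - (-1) = 1 - E.

1 - E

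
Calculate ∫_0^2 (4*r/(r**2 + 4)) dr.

log(4)

Let u = r**2 + 4, so du = 2*r dr. When r = 0, u = 4; when r = 2, u = 8.
The integral becomes 2·∫ 1/u du from 4 to 8, with antiderivative 2*log(u).
Back in r: F(r) = 2*log(r**2 + 4).
Then F(2) - F(0) = (log(64)) - (log(16)) = log(4).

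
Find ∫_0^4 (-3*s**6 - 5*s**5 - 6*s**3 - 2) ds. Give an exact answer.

By the power rule, an antiderivative is F(s) = -3*s**7/7 - 5*s**6/6 - 3*s**4/2 - 2*s.
Then F(4) - F(0) = (-227368/21) - (0) = -227368/21.

-227368/21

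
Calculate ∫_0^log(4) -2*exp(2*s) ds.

An antiderivative is F(s) = -exp(2*s).
Then F(log(4)) - F(0) = (-16) - (-1) = -15.

-15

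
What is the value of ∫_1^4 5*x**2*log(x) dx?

Integrate by parts once (u = ln x, dv = 5*x**2 dx).
An antiderivative is F(x) = 5*x**3*(3*log(x) - 1)/9.
Then F(4) - F(1) = (-320/9 + 640*log(2)/3) - (-5/9) = -35 + 640*log(2)/3.

-35 + 640*log(2)/3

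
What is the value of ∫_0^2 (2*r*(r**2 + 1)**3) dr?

156

Let u = r**2 + 1, so du = 2*r dr. When r = 0, u = 1; when r = 2, u = 5.
The integral becomes ∫ u**3 du from 1 to 5, with antiderivative u**4/4.
Back in r: F(r) = (r**2 + 1)**4/4.
Then F(2) - F(0) = (625/4) - (1/4) = 156.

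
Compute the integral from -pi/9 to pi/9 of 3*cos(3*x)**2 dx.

Use the identity cos^2(3*x) = (1 + cos(6*x))/2.
An antiderivative is F(x) = 3*x/2 + sin(6*x)/4.
Then F(pi/9) - F(-pi/9) = (sqrt(3)/8 + pi/6) - (-pi/6 - sqrt(3)/8) = sqrt(3)/4 + pi/3.

sqrt(3)/4 + pi/3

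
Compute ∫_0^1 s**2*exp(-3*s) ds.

2/27 - 17*exp(-3)/27

Integrate by parts twice (u = s^2, dv = exp(-3*s) ds).
An antiderivative is F(s) = (-9*s**2 - 6*s - 2)*exp(-3*s)/27.
Then F(1) - F(0) = (-17*exp(-3)/27) - (-2/27) = 2/27 - 17*exp(-3)/27.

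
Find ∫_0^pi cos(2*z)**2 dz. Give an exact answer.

pi/2

Use the identity cos^2(2*z) = (1 + cos(4*z))/2.
An antiderivative is F(z) = z/2 + sin(4*z)/8.
Then F(pi) - F(0) = (pi/2) - (0) = pi/2.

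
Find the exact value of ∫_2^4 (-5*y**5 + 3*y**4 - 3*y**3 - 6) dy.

By the power rule, an antiderivative is F(y) = -5*y**6/6 + 3*y**5/5 - 3*y**4/4 - 6*y.
Then F(4) - F(2) = (-45224/15) - (-872/15) = -14784/5.

-14784/5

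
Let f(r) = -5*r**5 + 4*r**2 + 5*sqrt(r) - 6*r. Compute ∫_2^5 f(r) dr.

By the power rule, an antiderivative is F(r) = -5*r**6/6 + 10*r**(3/2)/3 + 4*r**3/3 - 3*r**2.
Then F(5) - F(2) = (-77575/6 + 50*sqrt(5)/3) - (-164/3 + 20*sqrt(2)/3) = -25749/2 - 20*sqrt(2)/3 + 50*sqrt(5)/3.

-25749/2 - 20*sqrt(2)/3 + 50*sqrt(5)/3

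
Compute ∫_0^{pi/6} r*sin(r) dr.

Integrate by parts once (u = r, dv = sin(r) dr).
An antiderivative is F(r) = -r*cos(r) + sin(r).
Then F(pi/6) - F(0) = (-sqrt(3)*pi/12 + 1/2) - (0) = -sqrt(3)*pi/12 + 1/2.

-sqrt(3)*pi/12 + 1/2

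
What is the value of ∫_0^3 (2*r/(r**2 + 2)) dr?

log(11/2)

Let u = r**2 + 2, so du = 2*r dr. When r = 0, u = 2; when r = 3, u = 11.
The integral becomes ∫ 1/u du from 2 to 11, with antiderivative log(u).
Back in r: F(r) = log(r**2 + 2).
Then F(3) - F(0) = (log(11)) - (log(2)) = log(11/2).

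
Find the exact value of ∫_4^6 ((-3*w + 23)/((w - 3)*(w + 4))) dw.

-5*log(5) + 2*log(3) + 10*log(2)

Factor the denominator: w**2 + w - 12 = (w + 4)(w - 3).
Partial fractions: (-3*w + 23)/((w - 3)*(w + 4)) = -5/(w + 4) + 2/(w - 3).
An antiderivative is F(w) = 2*log(w - 3) - 5*log(w + 4).
Then F(6) - F(4) = (-5*log(5) - 5*log(2) + 2*log(3)) - (-15*log(2)) = -5*log(5) + 2*log(3) + 10*log(2).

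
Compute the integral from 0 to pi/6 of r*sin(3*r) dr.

Integrate by parts once (u = r, dv = sin(3*r) dr).
An antiderivative is F(r) = -r*cos(3*r)/3 + sin(3*r)/9.
Then F(pi/6) - F(0) = (1/9) - (0) = 1/9.

1/9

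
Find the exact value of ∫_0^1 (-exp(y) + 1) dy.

2 - E

An antiderivative is F(y) = y - exp(y).
Then F(1) - F(0) = (1 - E) - (-1) = 2 - E.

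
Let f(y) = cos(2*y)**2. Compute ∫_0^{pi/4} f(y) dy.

Use the identity cos^2(2*y) = (1 + cos(4*y))/2.
An antiderivative is F(y) = y/2 + sin(4*y)/8.
Then F(pi/4) - F(0) = (pi/8) - (0) = pi/8.

pi/8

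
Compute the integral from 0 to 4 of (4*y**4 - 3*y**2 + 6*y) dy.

By the power rule, an antiderivative is F(y) = 4*y**5/5 - y**3 + 3*y**2.
Then F(4) - F(0) = (4016/5) - (0) = 4016/5.

4016/5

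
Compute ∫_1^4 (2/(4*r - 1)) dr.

An antiderivative is F(r) = log(4*r - 1)/2.
Then F(4) - F(1) = (log(15)/2) - (log(3)/2) = log(5)/2.

log(5)/2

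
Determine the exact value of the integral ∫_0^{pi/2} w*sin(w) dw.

1

Integrate by parts once (u = w, dv = sin(w) dw).
An antiderivative is F(w) = -w*cos(w) + sin(w).
Then F(pi/2) - F(0) = (1) - (0) = 1.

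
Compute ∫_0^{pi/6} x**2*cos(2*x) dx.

-sqrt(3)/8 + sqrt(3)*pi**2/144 + pi/24

Integrate by parts twice (u = x^2, dv = cos(2*x) dx).
An antiderivative is F(x) = x**2*sin(2*x)/2 + x*cos(2*x)/2 - sin(2*x)/4.
Then F(pi/6) - F(0) = (-sqrt(3)/8 + sqrt(3)*pi**2/144 + pi/24) - (0) = -sqrt(3)/8 + sqrt(3)*pi**2/144 + pi/24.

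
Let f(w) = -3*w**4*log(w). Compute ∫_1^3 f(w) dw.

726/25 - 729*log(3)/5

Integrate by parts once (u = ln w, dv = -3*w**4 dw).
An antiderivative is F(w) = -3*w**5*(5*log(w) - 1)/25.
Then F(3) - F(1) = (729/25 - 729*log(3)/5) - (3/25) = 726/25 - 729*log(3)/5.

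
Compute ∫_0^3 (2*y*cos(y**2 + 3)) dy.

Let u = y**2 + 3, so du = 2*y dy. When y = 0, u = 3; when y = 3, u = 12.
The integral becomes ∫ cos(u) du from 3 to 12, with antiderivative sin(u).
Back in y: F(y) = sin(y**2 + 3).
Then F(3) - F(0) = (sin(12)) - (sin(3)) = sin(12) - sin(3).

sin(12) - sin(3)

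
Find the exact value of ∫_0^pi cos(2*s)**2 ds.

pi/2

Use the identity cos^2(2*s) = (1 + cos(4*s))/2.
An antiderivative is F(s) = s/2 + sin(4*s)/8.
Then F(pi) - F(0) = (pi/2) - (0) = pi/2.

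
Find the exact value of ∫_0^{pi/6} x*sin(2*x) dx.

Integrate by parts once (u = x, dv = sin(2*x) dx).
An antiderivative is F(x) = -x*cos(2*x)/2 + sin(2*x)/4.
Then F(pi/6) - F(0) = (-pi/24 + sqrt(3)/8) - (0) = -pi/24 + sqrt(3)/8.

-pi/24 + sqrt(3)/8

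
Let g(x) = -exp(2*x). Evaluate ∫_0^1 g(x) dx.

1/2 - exp(2)/2

An antiderivative is F(x) = -exp(2*x)/2.
Then F(1) - F(0) = (-exp(2)/2) - (-1/2) = 1/2 - exp(2)/2.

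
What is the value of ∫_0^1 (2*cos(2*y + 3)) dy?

Let u = 2*y + 3, so du = 2 dy. When y = 0, u = 3; when y = 1, u = 5.
The integral becomes ∫ cos(u) du from 3 to 5, with antiderivative sin(u).
Back in y: F(y) = sin(2*y + 3).
Then F(1) - F(0) = (sin(5)) - (sin(3)) = sin(5) - sin(3).

sin(5) - sin(3)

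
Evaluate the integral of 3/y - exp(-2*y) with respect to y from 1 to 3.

An antiderivative is F(y) = 3*log(y) + exp(-2*y)/2.
Then F(3) - F(1) = (exp(-6)/2 + 3*log(3)) - (exp(-2)/2) = (-exp(4) + 1 + 6*exp(6)*log(3))*exp(-6)/2.

(-exp(4) + 1 + 6*exp(6)*log(3))*exp(-6)/2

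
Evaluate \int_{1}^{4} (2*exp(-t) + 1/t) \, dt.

(-2 + 2*exp(3) + log(4**exp(4)))*exp(-4)

An antiderivative is F(t) = log(t) - 2*exp(-t).
Then F(4) - F(1) = ((-2 + log(4**exp(4)))*exp(-4)) - (-2*exp(-1)) = (-2 + 2*exp(3) + log(4**exp(4)))*exp(-4).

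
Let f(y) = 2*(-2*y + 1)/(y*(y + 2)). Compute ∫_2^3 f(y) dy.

Factor the denominator: y**2 + 2*y = (y + 2)y.
Partial fractions: 2*(-2*y + 1)/(y*(y + 2)) = -5/(y + 2) + 1/y.
An antiderivative is F(y) = log(y) - 5*log(y + 2).
Then F(3) - F(2) = (-5*log(5) + log(3)) - (-9*log(2)) = -5*log(5) + log(3) + 9*log(2).

-5*log(5) + log(3) + 9*log(2)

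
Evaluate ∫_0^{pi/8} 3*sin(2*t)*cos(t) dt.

Use the identity sin(2*t)cos(t) = [sin(3*t) + sin(t)]/2.
An antiderivative is F(t) = -3*cos(t)/2 - cos(3*t)/2.
Then F(pi/8) - F(0) = (-3*sqrt(sqrt(2) + 2)/4 - sqrt(2 - sqrt(2))/4) - (-2) = -3*sqrt(sqrt(2) + 2)/4 - sqrt(2 - sqrt(2))/4 + 2.

-3*sqrt(sqrt(2) + 2)/4 - sqrt(2 - sqrt(2))/4 + 2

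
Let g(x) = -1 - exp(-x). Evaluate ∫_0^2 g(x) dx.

-3 + exp(-2)

An antiderivative is F(x) = -x + exp(-x).
Then F(2) - F(0) = (-2 + exp(-2)) - (1) = -3 + exp(-2).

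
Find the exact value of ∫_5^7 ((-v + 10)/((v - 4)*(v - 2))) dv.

-4*log(5) + 7*log(3)

Factor the denominator: v**2 - 6*v + 8 = (v - 2)(v - 4).
Partial fractions: (-v + 10)/((v - 4)*(v - 2)) = -4/(v - 2) + 3/(v - 4).
An antiderivative is F(v) = 3*log(v - 4) - 4*log(v - 2).
Then F(7) - F(5) = (-4*log(5) + 3*log(3)) - (-log(81)) = -4*log(5) + 7*log(3).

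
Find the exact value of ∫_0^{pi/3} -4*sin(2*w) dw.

-3

An antiderivative is F(w) = 2*cos(2*w).
Then F(pi/3) - F(0) = (-1) - (2) = -3.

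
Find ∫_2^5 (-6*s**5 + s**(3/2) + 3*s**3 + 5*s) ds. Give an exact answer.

By the power rule, an antiderivative is F(s) = -s**6 + 2*s**(5/2)/5 + 3*s**4/4 + 5*s**2/2.
Then F(5) - F(2) = (-60375/4 + 10*sqrt(5)) - (-42 + 8*sqrt(2)/5) = -60207/4 - 8*sqrt(2)/5 + 10*sqrt(5).

-60207/4 - 8*sqrt(2)/5 + 10*sqrt(5)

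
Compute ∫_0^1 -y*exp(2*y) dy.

Integrate by parts once (u = y, dv = -exp(2*y) dy).
An antiderivative is F(y) = (-2*y + 1)*exp(2*y)/4.
Then F(1) - F(0) = (-exp(2)/4) - (1/4) = -exp(2)/4 - 1/4.

-exp(2)/4 - 1/4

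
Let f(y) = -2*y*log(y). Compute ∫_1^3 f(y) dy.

4 - 9*log(3)

Integrate by parts once (u = ln y, dv = -2*y dy).
An antiderivative is F(y) = -y**2*(2*log(y) - 1)/2.
Then F(3) - F(1) = (9/2 - 9*log(3)) - (1/2) = 4 - 9*log(3).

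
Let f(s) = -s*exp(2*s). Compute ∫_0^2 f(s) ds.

Integrate by parts once (u = s, dv = -exp(2*s) ds).
An antiderivative is F(s) = (-2*s + 1)*exp(2*s)/4.
Then F(2) - F(0) = (-3*exp(4)/4) - (1/4) = -3*exp(4)/4 - 1/4.

-3*exp(4)/4 - 1/4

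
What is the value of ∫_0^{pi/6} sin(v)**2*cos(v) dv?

1/24

Let u = sin(v), so du = cos(v) dv. When v = 0, u = 0; when v = pi/6, u = 1/2.
The integral becomes ∫ u**2 du from 0 to 1/2, with antiderivative u**3/3.
Back in v: F(v) = sin(v)**3/3.
Then F(pi/6) - F(0) = (1/24) - (0) = 1/24.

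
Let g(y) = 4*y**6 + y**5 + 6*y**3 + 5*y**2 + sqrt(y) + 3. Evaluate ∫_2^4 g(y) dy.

By the power rule, an antiderivative is F(y) = 4*y**7/7 + y**6/6 + 3*y**4/2 + 2*y**(3/2)/3 + 5*y**3/3 + 3*y.
Then F(4) - F(2) = (221612/21) - (4*sqrt(2)/3 + 890/7) = 218942/21 - 4*sqrt(2)/3.

218942/21 - 4*sqrt(2)/3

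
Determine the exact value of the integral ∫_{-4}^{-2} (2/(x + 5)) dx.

An antiderivative is F(x) = 2*log(x + 5).
Then F(-2) - F(-4) = (log(9)) - (0) = log(9).

log(9)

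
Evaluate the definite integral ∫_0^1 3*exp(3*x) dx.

An antiderivative is F(x) = exp(3*x).
Then F(1) - F(0) = (exp(3)) - (1) = -1 + exp(3).

-1 + exp(3)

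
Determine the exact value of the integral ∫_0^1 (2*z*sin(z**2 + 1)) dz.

Let u = z**2 + 1, so du = 2*z dz. When z = 0, u = 1; when z = 1, u = 2.
The integral becomes ∫ sin(u) du from 1 to 2, with antiderivative -cos(u).
Back in z: F(z) = -cos(z**2 + 1).
Then F(1) - F(0) = (-cos(2)) - (-cos(1)) = -cos(2) + cos(1).

-cos(2) + cos(1)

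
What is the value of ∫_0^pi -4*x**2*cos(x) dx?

Integrate by parts twice (u = x^2, dv = -4*cos(x) dx).
An antiderivative is F(x) = -4*x**2*sin(x) - 8*x*cos(x) + 8*sin(x).
Then F(pi) - F(0) = (8*pi) - (0) = 8*pi.

8*pi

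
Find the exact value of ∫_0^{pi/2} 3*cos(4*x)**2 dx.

3*pi/4

Use the identity cos^2(4*x) = (1 + cos(8*x))/2.
An antiderivative is F(x) = 3*x/2 + 3*sin(8*x)/16.
Then F(pi/2) - F(0) = (3*pi/4) - (0) = 3*pi/4.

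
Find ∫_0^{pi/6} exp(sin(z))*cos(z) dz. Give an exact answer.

-1 + exp(1/2)

Let u = sin(z), so du = cos(z) dz. When z = 0, u = 0; when z = pi/6, u = 1/2.
The integral becomes ∫ exp(u) du from 0 to 1/2, with antiderivative exp(u).
Back in z: F(z) = exp(sin(z)).
Then F(pi/6) - F(0) = (exp(1/2)) - (1) = -1 + exp(1/2).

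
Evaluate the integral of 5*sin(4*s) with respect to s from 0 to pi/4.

5/2

An antiderivative is F(s) = -5*cos(4*s)/4.
Then F(pi/4) - F(0) = (5/4) - (-5/4) = 5/2.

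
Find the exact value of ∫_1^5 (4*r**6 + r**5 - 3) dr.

By the power rule, an antiderivative is F(r) = 4*r**7/7 + r**6/6 - 3*r.
Then F(5) - F(1) = (1983745/42) - (-95/42) = 330640/7.

330640/7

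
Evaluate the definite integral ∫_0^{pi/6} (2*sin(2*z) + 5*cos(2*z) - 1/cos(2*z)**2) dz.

An antiderivative is F(z) = 5*sin(2*z)/2 - cos(2*z) - tan(2*z)/2.
Then F(pi/6) - F(0) = (-1/2 + 3*sqrt(3)/4) - (-1) = 1/2 + 3*sqrt(3)/4.

1/2 + 3*sqrt(3)/4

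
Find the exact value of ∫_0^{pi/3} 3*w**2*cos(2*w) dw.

-pi/4 - 3*sqrt(3)/8 + sqrt(3)*pi**2/12

Integrate by parts twice (u = w^2, dv = 3*cos(2*w) dw).
An antiderivative is F(w) = 3*w**2*sin(2*w)/2 + 3*w*cos(2*w)/2 - 3*sin(2*w)/4.
Then F(pi/3) - F(0) = (-pi/4 - 3*sqrt(3)/8 + sqrt(3)*pi**2/12) - (0) = -pi/4 - 3*sqrt(3)/8 + sqrt(3)*pi**2/12.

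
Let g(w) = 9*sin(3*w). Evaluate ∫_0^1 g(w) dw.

Let u = 3*w, so du = 3 dw. When w = 0, u = 0; when w = 1, u = 3.
The integral becomes 3·∫ sin(u) du from 0 to 3, with antiderivative -3*cos(u).
Back in w: F(w) = -3*cos(3*w).
Then F(1) - F(0) = (-3*cos(3)) - (-3) = 3 - 3*cos(3).

3 - 3*cos(3)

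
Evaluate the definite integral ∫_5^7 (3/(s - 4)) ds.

An antiderivative is F(s) = 3*log(s - 4).
Then F(7) - F(5) = (log(27)) - (0) = log(27).

log(27)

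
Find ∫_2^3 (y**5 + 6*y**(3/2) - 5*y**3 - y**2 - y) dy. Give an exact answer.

By the power rule, an antiderivative is F(y) = y**6/6 + 12*y**(5/2)/5 - 5*y**4/4 - y**3/3 - y**2/2.
Then F(3) - F(2) = (27/4 + 108*sqrt(3)/5) - (-14 + 48*sqrt(2)/5) = -48*sqrt(2)/5 + 83/4 + 108*sqrt(3)/5.

-48*sqrt(2)/5 + 83/4 + 108*sqrt(3)/5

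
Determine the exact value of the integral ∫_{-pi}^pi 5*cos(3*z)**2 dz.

Use the identity cos^2(3*z) = (1 + cos(6*z))/2.
An antiderivative is F(z) = 5*z/2 + 5*sin(6*z)/12.
Then F(pi) - F(-pi) = (5*pi/2) - (-5*pi/2) = 5*pi.

5*pi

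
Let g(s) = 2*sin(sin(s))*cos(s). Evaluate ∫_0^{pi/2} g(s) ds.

Let u = sin(s), so du = cos(s) ds. When s = 0, u = 0; when s = pi/2, u = 1.
The integral becomes 2·∫ sin(u) du from 0 to 1, with antiderivative -2*cos(u).
Back in s: F(s) = -2*cos(sin(s)).
Then F(pi/2) - F(0) = (-2*cos(1)) - (-2) = 2 - 2*cos(1).

2 - 2*cos(1)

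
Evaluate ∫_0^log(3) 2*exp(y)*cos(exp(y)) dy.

Let u = exp(y), so du = exp(y) dy. When y = 0, u = 1; when y = log(3), u = 3.
The integral becomes 2·∫ cos(u) du from 1 to 3, with antiderivative 2*sin(u).
Back in y: F(y) = 2*sin(exp(y)).
Then F(log(3)) - F(0) = (2*sin(3)) - (2*sin(1)) = -2*sin(1) + 2*sin(3).

-2*sin(1) + 2*sin(3)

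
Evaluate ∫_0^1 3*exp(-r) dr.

An antiderivative is F(r) = -3*exp(-r).
Then F(1) - F(0) = (-3*exp(-1)) - (-3) = 3 - 3*exp(-1).

3 - 3*exp(-1)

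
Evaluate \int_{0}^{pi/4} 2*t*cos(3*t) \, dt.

-2/9 - sqrt(2)/9 + sqrt(2)*pi/12

Integrate by parts once (u = t, dv = 2*cos(3*t) dt).
An antiderivative is F(t) = 2*t*sin(3*t)/3 + 2*cos(3*t)/9.
Then F(pi/4) - F(0) = (sqrt(2)*(-4 + 3*pi)/36) - (2/9) = -2/9 - sqrt(2)/9 + sqrt(2)*pi/12.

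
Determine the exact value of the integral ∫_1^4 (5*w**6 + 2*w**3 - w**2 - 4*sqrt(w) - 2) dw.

494927/42

By the power rule, an antiderivative is F(w) = 5*w**7/7 + w**4/2 - 8*w**(3/2)/3 - w**3/3 - 2*w.
Then F(4) - F(1) = (247384/21) - (-53/14) = 494927/42.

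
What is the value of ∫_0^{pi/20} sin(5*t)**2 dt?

-1/20 + pi/40

Use the identity sin^2(5*t) = (1 - cos(10*t))/2.
An antiderivative is F(t) = t/2 - sin(10*t)/20.
Then F(pi/20) - F(0) = (-1/20 + pi/40) - (0) = -1/20 + pi/40.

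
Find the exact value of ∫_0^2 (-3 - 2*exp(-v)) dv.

-8 + 2*exp(-2)

An antiderivative is F(v) = -3*v + 2*exp(-v).
Then F(2) - F(0) = (-6 + 2*exp(-2)) - (2) = -8 + 2*exp(-2).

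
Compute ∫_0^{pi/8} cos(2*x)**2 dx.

1/8 + pi/16

Use the identity cos^2(2*x) = (1 + cos(4*x))/2.
An antiderivative is F(x) = x/2 + sin(4*x)/8.
Then F(pi/8) - F(0) = (1/8 + pi/16) - (0) = 1/8 + pi/16.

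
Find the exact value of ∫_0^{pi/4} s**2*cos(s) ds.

Integrate by parts twice (u = s^2, dv = cos(s) ds).
An antiderivative is F(s) = s**2*sin(s) + 2*s*cos(s) - 2*sin(s).
Then F(pi/4) - F(0) = (sqrt(2)*(-32 + pi**2 + 8*pi)/32) - (0) = sqrt(2)*(-32 + pi**2 + 8*pi)/32.

sqrt(2)*(-32 + pi**2 + 8*pi)/32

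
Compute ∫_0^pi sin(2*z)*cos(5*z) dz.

Use the identity sin(2*z)cos(5*z) = [sin(7*z) + sin(-3*z)]/2.
An antiderivative is F(z) = cos(3*z)/6 - cos(7*z)/14.
Then F(pi) - F(0) = (-2/21) - (2/21) = -4/21.

-4/21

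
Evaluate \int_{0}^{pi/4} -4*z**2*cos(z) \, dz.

sqrt(2)*(-pi - pi**2/8 + 4)

Integrate by parts twice (u = z^2, dv = -4*cos(z) dz).
An antiderivative is F(z) = -4*z**2*sin(z) - 8*z*cos(z) + 8*sin(z).
Then F(pi/4) - F(0) = (sqrt(2)*(-pi - pi**2/8 + 4)) - (0) = sqrt(2)*(-pi - pi**2/8 + 4).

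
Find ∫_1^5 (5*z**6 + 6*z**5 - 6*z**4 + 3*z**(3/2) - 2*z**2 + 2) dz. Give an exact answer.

By the power rule, an antiderivative is F(z) = 5*z**7/7 + z**6 + 6*z**(5/2)/5 - 6*z**5/5 - 2*z**3/3 + 2*z.
Then F(5) - F(1) = (30*sqrt(5) + 1419710/21) - (64/21) = 30*sqrt(5) + 1419646/21.

30*sqrt(5) + 1419646/21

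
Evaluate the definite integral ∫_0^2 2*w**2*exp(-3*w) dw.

Integrate by parts twice (u = w^2, dv = 2*exp(-3*w) dw).
An antiderivative is F(w) = (-18*w**2 - 12*w - 4)*exp(-3*w)/27.
Then F(2) - F(0) = (-100*exp(-6)/27) - (-4/27) = 4/27 - 100*exp(-6)/27.

4/27 - 100*exp(-6)/27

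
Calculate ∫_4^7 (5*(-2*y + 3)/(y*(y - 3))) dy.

-5*log(7)

Factor the denominator: y**2 - 3*y = y(y - 3).
Partial fractions: 5*(-2*y + 3)/(y*(y - 3)) = -5/y - 5/(y - 3).
An antiderivative is F(y) = -5*log(y) - 5*log(y - 3).
Then F(7) - F(4) = (-5*log(7) - 10*log(2)) - (-10*log(2)) = -5*log(7).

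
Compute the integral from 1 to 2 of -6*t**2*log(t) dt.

14/3 - 16*log(2)

Integrate by parts once (u = ln t, dv = -6*t**2 dt).
An antiderivative is F(t) = -2*t**3*(3*log(t) - 1)/3.
Then F(2) - F(1) = (16/3 - 16*log(2)) - (2/3) = 14/3 - 16*log(2).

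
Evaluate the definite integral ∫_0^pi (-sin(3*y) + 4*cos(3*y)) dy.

-2/3

An antiderivative is F(y) = 4*sin(3*y)/3 + cos(3*y)/3.
Then F(pi) - F(0) = (-1/3) - (1/3) = -2/3.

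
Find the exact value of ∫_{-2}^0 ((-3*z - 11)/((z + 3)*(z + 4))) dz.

-log(18)

Factor the denominator: z**2 + 7*z + 12 = (z + 4)(z + 3).
Partial fractions: (-3*z - 11)/((z + 3)*(z + 4)) = -1/(z + 4) - 2/(z + 3).
An antiderivative is F(z) = -2*log(z + 3) - log(z + 4).
Then F(0) - F(-2) = (-log(36)) - (-log(2)) = -log(18).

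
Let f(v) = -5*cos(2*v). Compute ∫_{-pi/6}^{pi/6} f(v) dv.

-5*sqrt(3)/2

An antiderivative is F(v) = -5*sin(2*v)/2.
Then F(pi/6) - F(-pi/6) = (-5*sqrt(3)/4) - (5*sqrt(3)/4) = -5*sqrt(3)/2.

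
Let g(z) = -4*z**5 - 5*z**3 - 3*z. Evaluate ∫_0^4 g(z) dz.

-9224/3

By the power rule, an antiderivative is F(z) = -2*z**6/3 - 5*z**4/4 - 3*z**2/2.
Then F(4) - F(0) = (-9224/3) - (0) = -9224/3.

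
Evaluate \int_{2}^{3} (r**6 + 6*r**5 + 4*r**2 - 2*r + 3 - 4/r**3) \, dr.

By the power rule, an antiderivative is F(r) = r**7/7 + r**6 + 4*r**3/3 - r**2 + 3*r + 2/r**2.
Then F(3) - F(2) = (67892/63) - (4009/42) = 123757/126.

123757/126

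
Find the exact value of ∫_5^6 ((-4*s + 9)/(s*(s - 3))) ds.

Factor the denominator: s**2 - 3*s = s(s - 3).
Partial fractions: (-4*s + 9)/(s*(s - 3)) = -3/s - 1/(s - 3).
An antiderivative is F(s) = -3*log(s) - log(s - 3).
Then F(6) - F(5) = (-4*log(3) - 3*log(2)) - (-3*log(5) - log(2)) = -4*log(3) - 2*log(2) + 3*log(5).

-4*log(3) - 2*log(2) + 3*log(5)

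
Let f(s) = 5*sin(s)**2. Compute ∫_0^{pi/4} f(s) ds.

-5/4 + 5*pi/8

Use the identity sin^2(s) = (1 - cos(2*s))/2.
An antiderivative is F(s) = 5*s/2 - 5*sin(2*s)/4.
Then F(pi/4) - F(0) = (-5/4 + 5*pi/8) - (0) = -5/4 + 5*pi/8.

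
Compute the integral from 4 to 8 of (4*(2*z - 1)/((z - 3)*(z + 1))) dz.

2*log(5) + 6*log(3)

Factor the denominator: z**2 - 2*z - 3 = (z + 1)(z - 3).
Partial fractions: 4*(2*z - 1)/((z - 3)*(z + 1)) = 3/(z + 1) + 5/(z - 3).
An antiderivative is F(z) = 5*log(z - 3) + 3*log(z + 1).
Then F(8) - F(4) = (6*log(3) + 5*log(5)) - (3*log(5)) = 2*log(5) + 6*log(3).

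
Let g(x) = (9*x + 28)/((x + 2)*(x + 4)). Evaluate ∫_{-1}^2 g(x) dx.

Factor the denominator: x**2 + 6*x + 8 = (x + 4)(x + 2).
Partial fractions: (9*x + 28)/((x + 2)*(x + 4)) = 4/(x + 4) + 5/(x + 2).
An antiderivative is F(x) = 5*log(x + 2) + 4*log(x + 4).
Then F(2) - F(-1) = (4*log(3) + 14*log(2)) - (log(81)) = 14*log(2).

14*log(2)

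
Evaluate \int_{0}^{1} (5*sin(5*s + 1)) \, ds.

Let u = 5*s + 1, so du = 5 ds. When s = 0, u = 1; when s = 1, u = 6.
The integral becomes ∫ sin(u) du from 1 to 6, with antiderivative -cos(u).
Back in s: F(s) = -cos(5*s + 1).
Then F(1) - F(0) = (-cos(6)) - (-cos(1)) = -cos(6) + cos(1).

-cos(6) + cos(1)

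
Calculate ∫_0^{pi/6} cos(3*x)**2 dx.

Use the identity cos^2(3*x) = (1 + cos(6*x))/2.
An antiderivative is F(x) = x/2 + sin(6*x)/12.
Then F(pi/6) - F(0) = (pi/12) - (0) = pi/12.

pi/12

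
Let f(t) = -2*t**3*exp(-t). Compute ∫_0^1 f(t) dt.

Integrate by parts 3 times (u = t^3, dv = -2*exp(-t) dt).
An antiderivative is F(t) = (2*t**3 + 6*t**2 + 12*t + 12)*exp(-t).
Then F(1) - F(0) = (32*exp(-1)) - (12) = -12 + 32*exp(-1).

-12 + 32*exp(-1)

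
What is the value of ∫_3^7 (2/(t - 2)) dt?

An antiderivative is F(t) = 2*log(t - 2).
Then F(7) - F(3) = (log(25)) - (0) = log(25).

log(25)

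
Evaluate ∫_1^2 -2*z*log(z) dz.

3/2 - log(16)

Integrate by parts once (u = ln z, dv = -2*z dz).
An antiderivative is F(z) = -z**2*(2*log(z) - 1)/2.
Then F(2) - F(1) = (2 - log(16)) - (1/2) = 3/2 - log(16).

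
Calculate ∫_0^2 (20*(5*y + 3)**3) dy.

Let u = 5*y + 3, so du = 5 dy. When y = 0, u = 3; when y = 2, u = 13.
The integral becomes 4·∫ u**3 du from 3 to 13, with antiderivative u**4.
Back in y: F(y) = (5*y + 3)**4.
Then F(2) - F(0) = (28561) - (81) = 28480.

28480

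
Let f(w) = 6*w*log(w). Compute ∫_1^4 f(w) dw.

-45/2 + 96*log(2)

Integrate by parts once (u = ln w, dv = 6*w dw).
An antiderivative is F(w) = 3*w**2*(2*log(w) - 1)/2.
Then F(4) - F(1) = (-24 + 96*log(2)) - (-3/2) = -45/2 + 96*log(2).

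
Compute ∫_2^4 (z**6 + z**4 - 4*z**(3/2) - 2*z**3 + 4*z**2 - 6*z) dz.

32*sqrt(2)/5 + 250756/105

By the power rule, an antiderivative is F(z) = z**7/7 - 8*z**(5/2)/5 + z**5/5 - z**4/2 + 4*z**3/3 - 3*z**2.
Then F(4) - F(2) = (252368/105) - (1612/105 - 32*sqrt(2)/5) = 32*sqrt(2)/5 + 250756/105.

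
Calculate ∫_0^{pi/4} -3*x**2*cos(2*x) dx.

3/4 - 3*pi**2/32

Integrate by parts twice (u = x^2, dv = -3*cos(2*x) dx).
An antiderivative is F(x) = -3*x**2*sin(2*x)/2 - 3*x*cos(2*x)/2 + 3*sin(2*x)/4.
Then F(pi/4) - F(0) = (3/4 - 3*pi**2/32) - (0) = 3/4 - 3*pi**2/32.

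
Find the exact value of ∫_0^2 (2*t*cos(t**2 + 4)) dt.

Let u = t**2 + 4, so du = 2*t dt. When t = 0, u = 4; when t = 2, u = 8.
The integral becomes ∫ cos(u) du from 4 to 8, with antiderivative sin(u).
Back in t: F(t) = sin(t**2 + 4).
Then F(2) - F(0) = (sin(8)) - (sin(4)) = -sin(4) + sin(8).

-sin(4) + sin(8)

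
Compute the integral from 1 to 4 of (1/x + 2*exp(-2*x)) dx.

An antiderivative is F(x) = log(x) - exp(-2*x).
Then F(4) - F(1) = ((-1 + log(4**exp(8)))*exp(-8)) - (-exp(-2)) = (-1 + exp(6) + log(4**exp(8)))*exp(-8).

(-1 + exp(6) + log(4**exp(8)))*exp(-8)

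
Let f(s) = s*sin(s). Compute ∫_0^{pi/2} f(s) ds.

1

Integrate by parts once (u = s, dv = sin(s) ds).
An antiderivative is F(s) = -s*cos(s) + sin(s).
Then F(pi/2) - F(0) = (1) - (0) = 1.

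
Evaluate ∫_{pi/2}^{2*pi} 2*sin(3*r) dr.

-2/3

An antiderivative is F(r) = -2*cos(3*r)/3.
Then F(2*pi) - F(pi/2) = (-2/3) - (0) = -2/3.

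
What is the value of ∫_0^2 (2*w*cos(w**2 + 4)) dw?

-sin(4) + sin(8)

Let u = w**2 + 4, so du = 2*w dw. When w = 0, u = 4; when w = 2, u = 8.
The integral becomes ∫ cos(u) du from 4 to 8, with antiderivative sin(u).
Back in w: F(w) = sin(w**2 + 4).
Then F(2) - F(0) = (sin(8)) - (sin(4)) = -sin(4) + sin(8).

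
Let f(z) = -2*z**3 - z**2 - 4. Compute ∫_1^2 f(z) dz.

-83/6

By the power rule, an antiderivative is F(z) = -z**4/2 - z**3/3 - 4*z.
Then F(2) - F(1) = (-56/3) - (-29/6) = -83/6.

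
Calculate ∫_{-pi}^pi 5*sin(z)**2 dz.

Use the identity sin^2(z) = (1 - cos(2*z))/2.
An antiderivative is F(z) = 5*z/2 - 5*sin(2*z)/4.
Then F(pi) - F(-pi) = (5*pi/2) - (-5*pi/2) = 5*pi.

5*pi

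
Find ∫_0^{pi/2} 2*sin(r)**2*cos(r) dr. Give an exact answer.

2/3

Let u = sin(r), so du = cos(r) dr. When r = 0, u = 0; when r = pi/2, u = 1.
The integral becomes 2·∫ u**2 du from 0 to 1, with antiderivative 2*u**3/3.
Back in r: F(r) = 2*sin(r)**3/3.
Then F(pi/2) - F(0) = (2/3) - (0) = 2/3.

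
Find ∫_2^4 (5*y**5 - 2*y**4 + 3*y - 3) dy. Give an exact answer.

14876/5

By the power rule, an antiderivative is F(y) = 5*y**6/6 - 2*y**5/5 + 3*y**2/2 - 3*y.
Then F(4) - F(2) = (45236/15) - (608/15) = 14876/5.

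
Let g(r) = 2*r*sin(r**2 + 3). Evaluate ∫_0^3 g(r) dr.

Let u = r**2 + 3, so du = 2*r dr. When r = 0, u = 3; when r = 3, u = 12.
The integral becomes ∫ sin(u) du from 3 to 12, with antiderivative -cos(u).
Back in r: F(r) = -cos(r**2 + 3).
Then F(3) - F(0) = (-cos(12)) - (-cos(3)) = cos(3) - cos(12).

cos(3) - cos(12)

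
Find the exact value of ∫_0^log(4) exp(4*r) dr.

Let u = exp(r), so du = exp(r) dr. When r = 0, u = 1; when r = log(4), u = 4.
The integral becomes ∫ u**3 du from 1 to 4, with antiderivative u**4/4.
Back in r: F(r) = exp(4*r)/4.
Then F(log(4)) - F(0) = (64) - (1/4) = 255/4.

255/4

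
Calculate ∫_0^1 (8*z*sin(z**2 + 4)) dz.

4*cos(4) - 4*cos(5)

Let u = z**2 + 4, so du = 2*z dz. When z = 0, u = 4; when z = 1, u = 5.
The integral becomes 4·∫ sin(u) du from 4 to 5, with antiderivative -4*cos(u).
Back in z: F(z) = -4*cos(z**2 + 4).
Then F(1) - F(0) = (-4*cos(5)) - (-4*cos(4)) = 4*cos(4) - 4*cos(5).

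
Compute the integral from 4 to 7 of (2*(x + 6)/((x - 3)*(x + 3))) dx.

-log(5) + log(7) + 5*log(2)

Factor the denominator: x**2 - 9 = (x + 3)(x - 3).
Partial fractions: 2*(x + 6)/((x - 3)*(x + 3)) = -1/(x + 3) + 3/(x - 3).
An antiderivative is F(x) = 3*log(x - 3) - log(x + 3).
Then F(7) - F(4) = (log(32/5)) - (-log(7)) = -log(5) + log(7) + 5*log(2).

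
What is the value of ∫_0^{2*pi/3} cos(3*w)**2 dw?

Use the identity cos^2(3*w) = (1 + cos(6*w))/2.
An antiderivative is F(w) = w/2 + sin(6*w)/12.
Then F(2*pi/3) - F(0) = (pi/3) - (0) = pi/3.

pi/3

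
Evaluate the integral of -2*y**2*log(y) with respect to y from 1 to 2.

14/9 - 16*log(2)/3

Integrate by parts once (u = ln y, dv = -2*y**2 dy).
An antiderivative is F(y) = -2*y**3*(3*log(y) - 1)/9.
Then F(2) - F(1) = (16/9 - 16*log(2)/3) - (2/9) = 14/9 - 16*log(2)/3.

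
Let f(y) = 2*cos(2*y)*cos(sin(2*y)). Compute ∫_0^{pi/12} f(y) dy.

sin(1/2)

Let u = sin(2*y), so du = 2*cos(2*y) dy. When y = 0, u = 0; when y = pi/12, u = 1/2.
The integral becomes ∫ cos(u) du from 0 to 1/2, with antiderivative sin(u).
Back in y: F(y) = sin(sin(2*y)).
Then F(pi/12) - F(0) = (sin(1/2)) - (0) = sin(1/2).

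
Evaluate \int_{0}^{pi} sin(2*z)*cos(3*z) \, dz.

-4/5

Use the identity sin(2*z)cos(3*z) = [sin(5*z) + sin(-z)]/2.
An antiderivative is F(z) = cos(z)/2 - cos(5*z)/10.
Then F(pi) - F(0) = (-2/5) - (2/5) = -4/5.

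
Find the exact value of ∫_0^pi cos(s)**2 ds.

pi/2

Use the identity cos^2(s) = (1 + cos(2*s))/2.
An antiderivative is F(s) = s/2 + sin(2*s)/4.
Then F(pi) - F(0) = (pi/2) - (0) = pi/2.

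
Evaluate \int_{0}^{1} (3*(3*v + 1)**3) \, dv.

Let u = 3*v + 1, so du = 3 dv. When v = 0, u = 1; when v = 1, u = 4.
The integral becomes ∫ u**3 du from 1 to 4, with antiderivative u**4/4.
Back in v: F(v) = (3*v + 1)**4/4.
Then F(1) - F(0) = (64) - (1/4) = 255/4.

255/4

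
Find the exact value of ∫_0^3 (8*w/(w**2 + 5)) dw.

-4*log(5) + 4*log(2) + 4*log(7)

Let u = w**2 + 5, so du = 2*w dw. When w = 0, u = 5; when w = 3, u = 14.
The integral becomes 4·∫ 1/u du from 5 to 14, with antiderivative 4*log(u).
Back in w: F(w) = 4*log(w**2 + 5).
Then F(3) - F(0) = (4*log(2) + 4*log(7)) - (4*log(5)) = -4*log(5) + 4*log(2) + 4*log(7).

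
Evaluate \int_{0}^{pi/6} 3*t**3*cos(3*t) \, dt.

Integrate by parts 3 times (u = t^3, dv = 3*cos(3*t) dt).
An antiderivative is F(t) = t**3*sin(3*t) + t**2*cos(3*t) - 2*t*sin(3*t)/3 - 2*cos(3*t)/9.
Then F(pi/6) - F(0) = (pi*(-24 + pi**2)/216) - (-2/9) = -pi/9 + pi**3/216 + 2/9.

-pi/9 + pi**3/216 + 2/9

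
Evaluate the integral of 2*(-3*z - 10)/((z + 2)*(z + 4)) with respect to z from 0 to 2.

Factor the denominator: z**2 + 6*z + 8 = (z + 4)(z + 2).
Partial fractions: 2*(-3*z - 10)/((z + 2)*(z + 4)) = -2/(z + 4) - 4/(z + 2).
An antiderivative is F(z) = -4*log(z + 2) - 2*log(z + 4).
Then F(2) - F(0) = (-10*log(2) - 2*log(3)) - (-8*log(2)) = -log(36).

-log(36)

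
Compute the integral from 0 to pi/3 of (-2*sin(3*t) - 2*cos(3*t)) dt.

An antiderivative is F(t) = -2*sin(3*t)/3 + 2*cos(3*t)/3.
Then F(pi/3) - F(0) = (-2/3) - (2/3) = -4/3.

-4/3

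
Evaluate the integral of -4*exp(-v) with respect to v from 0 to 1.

An antiderivative is F(v) = 4*exp(-v).
Then F(1) - F(0) = (4*exp(-1)) - (4) = -4 + 4*exp(-1).

-4 + 4*exp(-1)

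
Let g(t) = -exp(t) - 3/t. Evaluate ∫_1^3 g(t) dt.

An antiderivative is F(t) = -exp(t) - 3*log(t).
Then F(3) - F(1) = (-exp(3) - log(27)) - (-exp(1)) = -exp(3) - log(27) + exp(1).

-exp(3) - log(27) + exp(1)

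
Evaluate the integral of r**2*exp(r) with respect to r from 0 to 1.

Integrate by parts twice (u = r^2, dv = exp(r) dr).
An antiderivative is F(r) = (r**2 - 2*r + 2)*exp(r).
Then F(1) - F(0) = (E) - (2) = -2 + E.

-2 + E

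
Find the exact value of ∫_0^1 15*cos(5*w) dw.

3*sin(5)

Let u = 5*w, so du = 5 dw. When w = 0, u = 0; when w = 1, u = 5.
The integral becomes 3·∫ cos(u) du from 0 to 5, with antiderivative 3*sin(u).
Back in w: F(w) = 3*sin(5*w).
Then F(1) - F(0) = (3*sin(5)) - (0) = 3*sin(5).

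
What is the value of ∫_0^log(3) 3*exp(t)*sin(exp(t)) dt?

Let u = exp(t), so du = exp(t) dt. When t = 0, u = 1; when t = log(3), u = 3.
The integral becomes 3·∫ sin(u) du from 1 to 3, with antiderivative -3*cos(u).
Back in t: F(t) = -3*cos(exp(t)).
Then F(log(3)) - F(0) = (-3*cos(3)) - (-3*cos(1)) = 3*cos(1) - 3*cos(3).

3*cos(1) - 3*cos(3)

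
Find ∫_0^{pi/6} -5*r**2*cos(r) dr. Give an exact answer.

Integrate by parts twice (u = r^2, dv = -5*cos(r) dr).
An antiderivative is F(r) = -5*r**2*sin(r) - 10*r*cos(r) + 10*sin(r).
Then F(pi/6) - F(0) = (-5*sqrt(3)*pi/6 - 5*pi**2/72 + 5) - (0) = -5*sqrt(3)*pi/6 - 5*pi**2/72 + 5.

-5*sqrt(3)*pi/6 - 5*pi**2/72 + 5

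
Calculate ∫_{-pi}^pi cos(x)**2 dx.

Use the identity cos^2(x) = (1 + cos(2*x))/2.
An antiderivative is F(x) = x/2 + sin(2*x)/4.
Then F(pi) - F(-pi) = (pi/2) - (-pi/2) = pi.

pi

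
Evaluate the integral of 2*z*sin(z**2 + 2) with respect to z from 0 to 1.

Let u = z**2 + 2, so du = 2*z dz. When z = 0, u = 2; when z = 1, u = 3.
The integral becomes ∫ sin(u) du from 2 to 3, with antiderivative -cos(u).
Back in z: F(z) = -cos(z**2 + 2).
Then F(1) - F(0) = (-cos(3)) - (-cos(2)) = cos(2) - cos(3).

cos(2) - cos(3)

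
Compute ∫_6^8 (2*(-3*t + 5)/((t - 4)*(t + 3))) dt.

Factor the denominator: t**2 - t - 12 = (t + 3)(t - 4).
Partial fractions: 2*(-3*t + 5)/((t - 4)*(t + 3)) = -4/(t + 3) - 2/(t - 4).
An antiderivative is F(t) = -2*log(t - 4) - 4*log(t + 3).
Then F(8) - F(6) = (-4*log(11) - 4*log(2)) - (-8*log(3) - 2*log(2)) = -4*log(11) - 2*log(2) + 8*log(3).

-4*log(11) - 2*log(2) + 8*log(3)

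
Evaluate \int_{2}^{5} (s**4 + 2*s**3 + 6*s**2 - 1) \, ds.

By the power rule, an antiderivative is F(s) = s**5/5 + s**4/2 + 2*s**3 - s.
Then F(5) - F(2) = (2365/2) - (142/5) = 11541/10.

11541/10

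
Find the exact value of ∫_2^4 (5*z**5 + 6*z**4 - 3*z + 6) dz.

22722/5

By the power rule, an antiderivative is F(z) = 5*z**6/6 + 6*z**5/5 - 3*z**2/2 + 6*z.
Then F(4) - F(2) = (69632/15) - (1466/15) = 22722/5.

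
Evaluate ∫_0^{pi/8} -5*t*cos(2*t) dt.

-5*sqrt(2)/8 - 5*sqrt(2)*pi/32 + 5/4

Integrate by parts once (u = t, dv = -5*cos(2*t) dt).
An antiderivative is F(t) = -5*t*sin(2*t)/2 - 5*cos(2*t)/4.
Then F(pi/8) - F(0) = (5*sqrt(2)*(-4 - pi)/32) - (-5/4) = -5*sqrt(2)/8 - 5*sqrt(2)*pi/32 + 5/4.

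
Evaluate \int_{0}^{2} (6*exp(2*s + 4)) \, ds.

Let u = 2*s + 4, so du = 2 ds. When s = 0, u = 4; when s = 2, u = 8.
The integral becomes 3·∫ exp(u) du from 4 to 8, with antiderivative 3*exp(u).
Back in s: F(s) = 3*exp(2*s + 4).
Then F(2) - F(0) = (3*exp(8)) - (3*exp(4)) = -3*(1 - exp(4))*exp(4).

-3*(1 - exp(4))*exp(4)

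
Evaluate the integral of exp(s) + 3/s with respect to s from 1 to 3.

-exp(1) + log(27) + exp(3)

An antiderivative is F(s) = exp(s) + 3*log(s).
Then F(3) - F(1) = (log(27) + exp(3)) - (exp(1)) = -exp(1) + log(27) + exp(3).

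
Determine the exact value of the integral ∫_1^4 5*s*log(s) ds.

Integrate by parts once (u = ln s, dv = 5*s ds).
An antiderivative is F(s) = 5*s**2*(2*log(s) - 1)/4.
Then F(4) - F(1) = (-20 + 80*log(2)) - (-5/4) = -75/4 + 80*log(2).

-75/4 + 80*log(2)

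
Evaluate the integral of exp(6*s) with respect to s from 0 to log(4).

1365/2

Let u = exp(s), so du = exp(s) ds. When s = 0, u = 1; when s = log(4), u = 4.
The integral becomes ∫ u**5 du from 1 to 4, with antiderivative u**6/6.
Back in s: F(s) = exp(6*s)/6.
Then F(log(4)) - F(0) = (2048/3) - (1/6) = 1365/2.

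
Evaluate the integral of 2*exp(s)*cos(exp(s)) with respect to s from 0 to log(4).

Let u = exp(s), so du = exp(s) ds. When s = 0, u = 1; when s = log(4), u = 4.
The integral becomes 2·∫ cos(u) du from 1 to 4, with antiderivative 2*sin(u).
Back in s: F(s) = 2*sin(exp(s)).
Then F(log(4)) - F(0) = (2*sin(4)) - (2*sin(1)) = -2*sin(1) + 2*sin(4).

-2*sin(1) + 2*sin(4)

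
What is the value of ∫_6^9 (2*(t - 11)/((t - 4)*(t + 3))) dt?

-4*log(3) - 2*log(5) + 10*log(2)

Factor the denominator: t**2 - t - 12 = (t + 3)(t - 4).
Partial fractions: 2*(t - 11)/((t - 4)*(t + 3)) = 4/(t + 3) - 2/(t - 4).
An antiderivative is F(t) = -2*log(t - 4) + 4*log(t + 3).
Then F(9) - F(6) = (-2*log(5) + 4*log(3) + 8*log(2)) - (-2*log(2) + 8*log(3)) = -4*log(3) - 2*log(5) + 10*log(2).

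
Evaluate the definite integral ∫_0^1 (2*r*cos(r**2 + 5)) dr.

Let u = r**2 + 5, so du = 2*r dr. When r = 0, u = 5; when r = 1, u = 6.
The integral becomes ∫ cos(u) du from 5 to 6, with antiderivative sin(u).
Back in r: F(r) = sin(r**2 + 5).
Then F(1) - F(0) = (sin(6)) - (sin(5)) = sin(6) - sin(5).

sin(6) - sin(5)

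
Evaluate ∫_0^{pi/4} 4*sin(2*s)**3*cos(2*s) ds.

Let u = sin(2*s), so du = 2*cos(2*s) ds. When s = 0, u = 0; when s = pi/4, u = 1.
The integral becomes 2·∫ u**3 du from 0 to 1, with antiderivative u**4/2.
Back in s: F(s) = sin(2*s)**4/2.
Then F(pi/4) - F(0) = (1/2) - (0) = 1/2.

1/2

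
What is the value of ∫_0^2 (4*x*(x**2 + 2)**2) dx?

Let u = x**2 + 2, so du = 2*x dx. When x = 0, u = 2; when x = 2, u = 6.
The integral becomes 2·∫ u**2 du from 2 to 6, with antiderivative 2*u**3/3.
Back in x: F(x) = 2*(x**2 + 2)**3/3.
Then F(2) - F(0) = (144) - (16/3) = 416/3.

416/3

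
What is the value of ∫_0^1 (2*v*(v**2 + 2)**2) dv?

19/3

Let u = v**2 + 2, so du = 2*v dv. When v = 0, u = 2; when v = 1, u = 3.
The integral becomes ∫ u**2 du from 2 to 3, with antiderivative u**3/3.
Back in v: F(v) = (v**2 + 2)**3/3.
Then F(1) - F(0) = (9) - (8/3) = 19/3.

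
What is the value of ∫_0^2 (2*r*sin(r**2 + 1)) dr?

-cos(5) + cos(1)

Let u = r**2 + 1, so du = 2*r dr. When r = 0, u = 1; when r = 2, u = 5.
The integral becomes ∫ sin(u) du from 1 to 5, with antiderivative -cos(u).
Back in r: F(r) = -cos(r**2 + 1).
Then F(2) - F(0) = (-cos(5)) - (-cos(1)) = -cos(5) + cos(1).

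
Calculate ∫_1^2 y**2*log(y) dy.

Integrate by parts once (u = ln y, dv = y**2 dy).
An antiderivative is F(y) = y**3*(3*log(y) - 1)/9.
Then F(2) - F(1) = (-8/9 + 8*log(2)/3) - (-1/9) = -7/9 + 8*log(2)/3.

-7/9 + 8*log(2)/3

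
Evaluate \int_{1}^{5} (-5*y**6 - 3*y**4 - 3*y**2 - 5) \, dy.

-2023744/35

By the power rule, an antiderivative is F(y) = -5*y**7/7 - 3*y**5/5 - y**3 - 5*y.
Then F(5) - F(1) = (-404800/7) - (-256/35) = -2023744/35.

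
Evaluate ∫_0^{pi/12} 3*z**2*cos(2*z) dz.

-3/8 + pi**2/192 + sqrt(3)*pi/16

Integrate by parts twice (u = z^2, dv = 3*cos(2*z) dz).
An antiderivative is F(z) = 3*z**2*sin(2*z)/2 + 3*z*cos(2*z)/2 - 3*sin(2*z)/4.
Then F(pi/12) - F(0) = (-3/8 + pi**2/192 + sqrt(3)*pi/16) - (0) = -3/8 + pi**2/192 + sqrt(3)*pi/16.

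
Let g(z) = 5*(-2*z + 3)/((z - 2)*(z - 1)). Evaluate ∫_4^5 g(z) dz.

Factor the denominator: z**2 - 3*z + 2 = (z - 1)(z - 2).
Partial fractions: 5*(-2*z + 3)/((z - 2)*(z - 1)) = -5/(z - 1) - 5/(z - 2).
An antiderivative is F(z) = -5*log(z - 2) - 5*log(z - 1).
Then F(5) - F(4) = (-10*log(2) - 5*log(3)) - (-5*log(3) - 5*log(2)) = -log(32).

-log(32)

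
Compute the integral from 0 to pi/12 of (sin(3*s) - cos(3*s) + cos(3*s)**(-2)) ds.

An antiderivative is F(s) = -sin(3*s)/3 - cos(3*s)/3 + tan(3*s)/3.
Then F(pi/12) - F(0) = (1/3 - sqrt(2)/3) - (-1/3) = 2/3 - sqrt(2)/3.

2/3 - sqrt(2)/3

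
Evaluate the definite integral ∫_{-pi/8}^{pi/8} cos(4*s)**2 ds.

pi/8

Use the identity cos^2(4*s) = (1 + cos(8*s))/2.
An antiderivative is F(s) = s/2 + sin(8*s)/16.
Then F(pi/8) - F(-pi/8) = (pi/16) - (-pi/16) = pi/8.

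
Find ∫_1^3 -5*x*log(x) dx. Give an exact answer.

Integrate by parts once (u = ln x, dv = -5*x dx).
An antiderivative is F(x) = -5*x**2*(2*log(x) - 1)/4.
Then F(3) - F(1) = (45/4 - 45*log(3)/2) - (5/4) = 10 - 45*log(3)/2.

10 - 45*log(3)/2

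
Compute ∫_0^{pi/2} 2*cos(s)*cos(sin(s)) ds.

2*sin(1)

Let u = sin(s), so du = cos(s) ds. When s = 0, u = 0; when s = pi/2, u = 1.
The integral becomes 2·∫ cos(u) du from 0 to 1, with antiderivative 2*sin(u).
Back in s: F(s) = 2*sin(sin(s)).
Then F(pi/2) - F(0) = (2*sin(1)) - (0) = 2*sin(1).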